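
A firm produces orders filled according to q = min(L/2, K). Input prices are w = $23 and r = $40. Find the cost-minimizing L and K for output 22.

With a fixed-proportions technology, the cost-minimizing bundle uses no slack in either input: L/2 = K = q.
So L = 2·22 = 44 and K = 22.

L* = 44, K* = 22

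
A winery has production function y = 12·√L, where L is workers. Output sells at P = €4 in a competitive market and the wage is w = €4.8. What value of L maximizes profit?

L* = 25

MP_L = (1/2)·12·L^(-1/2) = 6·L^(-1/2).
Profit maximization for a price taker requires P·MP_L = w: 4·6·L^(-1/2) = 4.8.
So L^(-1/2) = 0.2, which gives L = 25.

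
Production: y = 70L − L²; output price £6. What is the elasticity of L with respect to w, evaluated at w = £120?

ε = -0.4

From P·MP_L = w with MP_L = 70 − 2L, labor demand is L(w) = (70 − w/6)/2.
dL/dw = −1/(12) = -1/12.
At w = 120, L = 25, so ε = (dL/dw)·(w/L) = (-1/12)·(120/25) = -0.4.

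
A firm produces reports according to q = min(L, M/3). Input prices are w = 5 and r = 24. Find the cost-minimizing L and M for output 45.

With a fixed-proportions technology, the cost-minimizing bundle uses no slack in either input: L = M/3 = q.
So L = 45 and M = 3·45 = 135.

L* = 45, M* = 135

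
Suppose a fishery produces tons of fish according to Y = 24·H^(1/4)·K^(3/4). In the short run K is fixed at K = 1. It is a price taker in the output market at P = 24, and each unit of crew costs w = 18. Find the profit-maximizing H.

H* = 16

With K = 1, MP_H = (1/4)·24·H^(-3/4)·1^(3/4) = 6·H^(-3/4).
Profit maximization for a price taker requires P·MP_H = w: 24·6·H^(-3/4) = 18.
So H^(-3/4) = 0.125, which gives H = 16.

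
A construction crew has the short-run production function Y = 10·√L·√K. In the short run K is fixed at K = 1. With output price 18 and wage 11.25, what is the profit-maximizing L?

With K = 1, MP_L = (1/2)·10·L^(-1/2)·1^(1/2) = 5·L^(-1/2).
Profit maximization for a price taker requires P·MP_L = w: 18·5·L^(-1/2) = 11.25.
So L^(-1/2) = 0.125, which gives L = 64.

L* = 64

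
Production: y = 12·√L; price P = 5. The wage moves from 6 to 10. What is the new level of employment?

From P·MP_L = w with MP_L = 6·L^(-1/2), the labor demand is L(w) = (30/w)^(2).
At w = 6: L = 25. At w = 10: L = 9.

L* = 9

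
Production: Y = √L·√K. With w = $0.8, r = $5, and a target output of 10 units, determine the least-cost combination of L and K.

L* = 25, K* = 4

Cost minimization requires the marginal rate of technical substitution to equal the input-price ratio: MP_L/MP_K = w/r.
Here MP_L/MP_K = (1/2)·(K/L)/(1/2) = (K/L). Setting this equal to 0.8/5 = 0.16 gives K = 0.16L.
Substituting into Y = 10: L^(1/2)·(0.16L)^(1/2) = 10.
Solving, L = 25 and K = 4.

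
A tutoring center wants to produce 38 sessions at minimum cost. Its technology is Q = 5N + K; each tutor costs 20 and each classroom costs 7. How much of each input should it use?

The inputs are perfect substitutes, so the firm uses whichever has the lower cost per unit of output.
Cost per unit of output via N is 4; via K it is 7. N is cheaper.
Producing Q = 38 with N alone: N = 7.6, K = 0.

N* = 7.6, K* = 0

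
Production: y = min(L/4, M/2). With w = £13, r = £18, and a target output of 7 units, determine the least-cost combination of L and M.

L* = 28, M* = 14

With a fixed-proportions technology, the cost-minimizing bundle uses no slack in either input: L/4 = M/2 = y.
So L = 4·7 = 28 and M = 2·7 = 14.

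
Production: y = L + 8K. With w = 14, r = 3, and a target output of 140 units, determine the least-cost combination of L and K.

L* = 0, K* = 17.5

The inputs are perfect substitutes, so the firm uses whichever has the lower cost per unit of output.
Cost per unit of output via L is 14; via K it is 0.375. K is cheaper.
Producing y = 140 with K alone: L = 0, K = 17.5.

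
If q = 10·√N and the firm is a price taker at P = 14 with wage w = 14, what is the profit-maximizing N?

MP_N = (1/2)·10·N^(-1/2) = 5·N^(-1/2).
Profit maximization for a price taker requires P·MP_N = w: 14·5·N^(-1/2) = 14.
So N^(-1/2) = 0.2, which gives N = 25.

N* = 25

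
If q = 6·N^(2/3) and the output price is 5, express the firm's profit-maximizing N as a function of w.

N(w) = 8000/w³

MP_N = (2/3)·6·N^(-1/3) = 4·N^(-1/3).
Setting P·MP_N = w: 20·N^(-1/3) = w.
Solving for N: N^(-1/3) = w/20, so N = (20/w)^(3).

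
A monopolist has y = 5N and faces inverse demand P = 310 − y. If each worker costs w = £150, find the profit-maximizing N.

N* = 28

Marginal revenue from the inverse demand is MR = 310 − 2y.
The marginal product is MP_N = 5.
A monopolist hires until marginal revenue product equals the wage: MR·MP_N = w.
(310 − 10N)·5 = 150, so N = 28.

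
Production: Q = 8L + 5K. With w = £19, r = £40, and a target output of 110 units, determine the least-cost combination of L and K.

L* = 13.75, K* = 0

The inputs are perfect substitutes, so the firm uses whichever has the lower cost per unit of output.
Cost per unit of output via L is w/8 = 2.375; via K it is r/5 = 8. L is cheaper.
Producing Q = 110 with L alone: L = 13.75, K = 0.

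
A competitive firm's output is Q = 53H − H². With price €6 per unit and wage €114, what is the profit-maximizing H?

The marginal product of H is MP_H = 53 − 2H.
A price-taking firm hires until the value of the marginal product equals the wage: P·MP_H = w, so 6·(53 − 2H) = 114.
Then 53 − 2H = 19, giving H = 17.

H* = 17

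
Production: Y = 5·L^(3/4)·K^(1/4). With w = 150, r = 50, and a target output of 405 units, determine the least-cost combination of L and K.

Cost minimization requires the marginal rate of technical substitution to equal the input-price ratio: MP_L/MP_K = w/r.
Here MP_L/MP_K = (3/4)·(K/L)/(1/4) = 3·(K/L). Setting this equal to 150/50 = 3 gives K = L.
Substituting into Y = 405: 5·L^(3/4)·(L)^(1/4) = 405.
Solving, L = 81 and K = 81.

L* = 81, K* = 81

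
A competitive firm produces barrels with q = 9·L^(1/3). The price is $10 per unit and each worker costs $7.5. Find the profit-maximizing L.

MP_L = (1/3)·9·L^(-2/3) = 3·L^(-2/3).
Profit maximization for a price taker requires P·MP_L = w: 10·3·L^(-2/3) = 7.5.
So L^(-2/3) = 0.25, which gives L = 8.

L* = 8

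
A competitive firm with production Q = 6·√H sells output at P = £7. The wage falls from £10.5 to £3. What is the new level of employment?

From P·MP_H = w with MP_H = 3·H^(-1/2), the labor demand is H(w) = (21/w)^(2).
At w = 10.5: H = 4. At w = 3: H = 49.

H* = 49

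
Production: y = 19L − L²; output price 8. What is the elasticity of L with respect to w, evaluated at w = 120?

ε = -3.75

From P·MP_L = w with MP_L = 19 − 2L, labor demand is L(w) = (19 − w/8)/2.
dL/dw = −1/(16) = -0.0625.
At w = 120, L = 2, so ε = (dL/dw)·(w/L) = (-0.0625)·(120/2) = -3.75.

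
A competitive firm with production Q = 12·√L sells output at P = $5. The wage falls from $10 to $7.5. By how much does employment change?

From P·MP_L = w with MP_L = 6·L^(-1/2), the labor demand is L(w) = (30/w)^(2).
At w = 10: L = 9. At w = 7.5: L = 16.
ΔL = 16 − 9 = 7.

ΔL = 7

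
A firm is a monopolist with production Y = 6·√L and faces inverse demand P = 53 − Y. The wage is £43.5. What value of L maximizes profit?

Marginal revenue from the inverse demand is MR = 53 − 2Y.
The marginal product is MP_L = 3·L^(-1/2).
A monopolist hires until marginal revenue product equals the wage: MR·MP_L = w.
At L, Y = 6·√L. Substituting and solving: (53 − 12·√L)·3·L^(-1/2) = 43.5 gives L = 4.

L* = 4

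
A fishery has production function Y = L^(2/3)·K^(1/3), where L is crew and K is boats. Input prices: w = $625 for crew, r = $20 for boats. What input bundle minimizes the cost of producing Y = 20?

L* = 8, K* = 125

Cost minimization requires the marginal rate of technical substitution to equal the input-price ratio: MP_L/MP_K = w/r.
Here MP_L/MP_K = (2/3)·(K/L)/(1/3) = 2·(K/L). Setting this equal to 625/20 = 31.25 gives K = 15.625L.
Substituting into Y = 20: L^(2/3)·(15.625L)^(1/3) = 20.
Solving, L = 8 and K = 125.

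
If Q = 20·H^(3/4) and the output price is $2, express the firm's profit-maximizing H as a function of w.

H(w) = 810000/w^(4)

MP_H = (3/4)·20·H^(-1/4) = 15·H^(-1/4).
Setting P·MP_H = w: 30·H^(-1/4) = w.
Solving for H: H^(-1/4) = w/30, so H = (30/w)^(4).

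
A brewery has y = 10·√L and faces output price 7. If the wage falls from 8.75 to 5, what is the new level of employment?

L* = 49

From P·MP_L = w with MP_L = 5·L^(-1/2), the labor demand is L(w) = (35/w)^(2).
At w = 8.75: L = 16. At w = 5: L = 49.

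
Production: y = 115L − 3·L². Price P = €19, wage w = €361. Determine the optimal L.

The marginal product of L is MP_L = 115 − 6L.
A price-taking firm hires until the value of the marginal product equals the wage: P·MP_L = w, so 19·(115 − 6L) = 361.
Then 115 − 6L = 19, giving L = 16.

L* = 16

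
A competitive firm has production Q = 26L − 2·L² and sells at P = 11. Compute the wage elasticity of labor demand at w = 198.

ε = -2.25

From P·MP_L = w with MP_L = 26 − 4L, labor demand is L(w) = (26 − w/11)/4.
dL/dw = −1/(44) = -1/44.
At w = 198, L = 2, so ε = (dL/dw)·(w/L) = (-1/44)·(198/2) = -2.25.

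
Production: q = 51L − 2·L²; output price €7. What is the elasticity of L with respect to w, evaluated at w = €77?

From P·MP_L = w with MP_L = 51 − 4L, labor demand is L(w) = (51 − w/7)/4.
dL/dw = −1/(28) = -1/28.
At w = 77, L = 10, so ε = (dL/dw)·(w/L) = (-1/28)·(77/10) = -0.275.

ε = -0.275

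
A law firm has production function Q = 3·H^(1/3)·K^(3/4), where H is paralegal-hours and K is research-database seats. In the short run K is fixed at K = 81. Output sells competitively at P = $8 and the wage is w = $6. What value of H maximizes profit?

With K = 81, MP_H = (1/3)·3·H^(-2/3)·81^(3/4) = 27·H^(-2/3).
Profit maximization for a price taker requires P·MP_H = w: 8·27·H^(-2/3) = 6.
So H^(-2/3) = 1/36, which gives H = 216.

H* = 216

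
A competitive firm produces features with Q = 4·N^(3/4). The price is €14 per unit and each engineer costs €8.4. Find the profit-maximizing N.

MP_N = (3/4)·4·N^(-1/4) = 3·N^(-1/4).
Profit maximization for a price taker requires P·MP_N = w: 14·3·N^(-1/4) = 8.4.
So N^(-1/4) = 0.2, which gives N = 625.

N* = 625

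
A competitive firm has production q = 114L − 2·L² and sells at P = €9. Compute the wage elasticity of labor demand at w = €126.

From P·MP_L = w with MP_L = 114 − 4L, labor demand is L(w) = (114 − w/9)/4.
dL/dw = −1/(36) = -1/36.
At w = 126, L = 25, so ε = (dL/dw)·(w/L) = (-1/36)·(126/25) = -0.14.

ε = -0.14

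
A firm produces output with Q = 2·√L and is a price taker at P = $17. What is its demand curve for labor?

MP_L = (1/2)·2·L^(-1/2) = L^(-1/2).
Setting P·MP_L = w: 17·L^(-1/2) = w.
Solving for L: L^(-1/2) = w/17, so L = (17/w)^(2).

L(w) = 289/w²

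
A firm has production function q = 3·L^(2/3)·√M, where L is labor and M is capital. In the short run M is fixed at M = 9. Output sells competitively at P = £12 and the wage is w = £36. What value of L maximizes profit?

With M = 9, MP_L = (2/3)·3·L^(-1/3)·9^(1/2) = 6·L^(-1/3).
Profit maximization for a price taker requires P·MP_L = w: 12·6·L^(-1/3) = 36.
So L^(-1/3) = 0.5, which gives L = 8.

L* = 8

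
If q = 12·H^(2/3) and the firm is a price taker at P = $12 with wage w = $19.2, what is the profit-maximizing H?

H* = 125

MP_H = (2/3)·12·H^(-1/3) = 8·H^(-1/3).
Profit maximization for a price taker requires P·MP_H = w: 12·8·H^(-1/3) = 19.2.
So H^(-1/3) = 0.2, which gives H = 125.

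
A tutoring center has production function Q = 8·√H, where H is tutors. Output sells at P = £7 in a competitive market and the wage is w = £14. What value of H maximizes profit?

H* = 4

MP_H = (1/2)·8·H^(-1/2) = 4·H^(-1/2).
Profit maximization for a price taker requires P·MP_H = w: 7·4·H^(-1/2) = 14.
So H^(-1/2) = 0.5, which gives H = 4.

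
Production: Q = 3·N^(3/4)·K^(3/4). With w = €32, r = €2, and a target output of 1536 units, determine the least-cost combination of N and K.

N* = 16, K* = 256

Cost minimization requires the marginal rate of technical substitution to equal the input-price ratio: MP_N/MP_K = w/r.
Here MP_N/MP_K = (3/4)·(K/N)/(3/4) = (K/N). Setting this equal to 32/2 = 16 gives K = 16N.
Substituting into Q = 1536: 3·N^(3/4)·(16N)^(3/4) = 1536.
Solving, N = 16 and K = 256.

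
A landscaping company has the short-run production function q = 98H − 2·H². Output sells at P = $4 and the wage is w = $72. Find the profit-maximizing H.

H* = 20

The marginal product of H is MP_H = 98 − 4H.
A price-taking firm hires until the value of the marginal product equals the wage: P·MP_H = w, so 4·(98 − 4H) = 72.
Then 98 − 4H = 18, giving H = 20.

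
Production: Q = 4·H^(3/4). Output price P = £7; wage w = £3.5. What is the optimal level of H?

MP_H = (3/4)·4·H^(-1/4) = 3·H^(-1/4).
Profit maximization for a price taker requires P·MP_H = w: 7·3·H^(-1/4) = 3.5.
So H^(-1/4) = 1/6, which gives H = 1296.

H* = 1296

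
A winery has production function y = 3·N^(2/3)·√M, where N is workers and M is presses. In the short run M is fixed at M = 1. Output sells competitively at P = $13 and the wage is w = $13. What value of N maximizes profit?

With M = 1, MP_N = (2/3)·3·N^(-1/3)·1^(1/2) = 2·N^(-1/3).
Profit maximization for a price taker requires P·MP_N = w: 13·2·N^(-1/3) = 13.
So N^(-1/3) = 0.5, which gives N = 8.

N* = 8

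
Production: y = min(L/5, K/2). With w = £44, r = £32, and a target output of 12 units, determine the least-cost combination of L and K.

With a fixed-proportions technology, the cost-minimizing bundle uses no slack in either input: L/5 = K/2 = y.
So L = 5·12 = 60 and K = 2·12 = 24.

L* = 60, K* = 24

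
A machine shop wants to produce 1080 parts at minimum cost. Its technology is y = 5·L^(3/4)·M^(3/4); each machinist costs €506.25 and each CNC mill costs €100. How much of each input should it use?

L* = 16, M* = 81

Cost minimization requires the marginal rate of technical substitution to equal the input-price ratio: MP_L/MP_M = w/r.
Here MP_L/MP_M = (3/4)·(M/L)/(3/4) = (M/L). Setting this equal to 506.25/100 = 5.0625 gives M = 5.0625L.
Substituting into y = 1080: 5·L^(3/4)·(5.0625L)^(3/4) = 1080.
Solving, L = 16 and M = 81.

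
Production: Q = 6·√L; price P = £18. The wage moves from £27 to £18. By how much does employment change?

ΔL = 5

From P·MP_L = w with MP_L = 3·L^(-1/2), the labor demand is L(w) = (54/w)^(2).
At w = 27: L = 4. At w = 18: L = 9.
ΔL = 9 − 4 = 5.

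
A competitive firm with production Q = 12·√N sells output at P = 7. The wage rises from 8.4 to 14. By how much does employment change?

From P·MP_N = w with MP_N = 6·N^(-1/2), the labor demand is N(w) = (42/w)^(2).
At w = 8.4: N = 25. At w = 14: N = 9.
ΔN = 9 − 25 = -16.

ΔN = -16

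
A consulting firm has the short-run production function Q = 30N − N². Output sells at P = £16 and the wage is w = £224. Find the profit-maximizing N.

The marginal product of N is MP_N = 30 − 2N.
A price-taking firm hires until the value of the marginal product equals the wage: P·MP_N = w, so 16·(30 − 2N) = 224.
Then 30 − 2N = 14, giving N = 8.

N* = 8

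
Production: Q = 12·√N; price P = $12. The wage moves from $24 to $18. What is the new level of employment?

From P·MP_N = w with MP_N = 6·N^(-1/2), the labor demand is N(w) = (72/w)^(2).
At w = 24: N = 9. At w = 18: N = 16.

N* = 16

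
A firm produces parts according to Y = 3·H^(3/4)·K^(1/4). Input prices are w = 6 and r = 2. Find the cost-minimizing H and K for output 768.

H* = 256, K* = 256

Cost minimization requires the marginal rate of technical substitution to equal the input-price ratio: MP_H/MP_K = w/r.
Here MP_H/MP_K = (3/4)·(K/H)/(1/4) = 3·(K/H). Setting this equal to 6/2 = 3 gives K = H.
Substituting into Y = 768: 3·H^(3/4)·(H)^(1/4) = 768.
Solving, H = 256 and K = 256.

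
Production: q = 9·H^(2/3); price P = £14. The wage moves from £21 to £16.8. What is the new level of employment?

H* = 125

From P·MP_H = w with MP_H = 6·H^(-1/3), the labor demand is H(w) = (84/w)^(3).
At w = 21: H = 64. At w = 16.8: H = 125.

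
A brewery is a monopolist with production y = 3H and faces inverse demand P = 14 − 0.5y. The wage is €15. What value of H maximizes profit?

H* = 3

Marginal revenue from the inverse demand is MR = 14 − y.
The marginal product is MP_H = 3.
A monopolist hires until marginal revenue product equals the wage: MR·MP_H = w.
(14 − 3H)·3 = 15, so H = 3.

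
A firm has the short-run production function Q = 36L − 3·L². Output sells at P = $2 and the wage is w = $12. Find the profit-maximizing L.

The marginal product of L is MP_L = 36 − 6L.
A price-taking firm hires until the value of the marginal product equals the wage: P·MP_L = w, so 2·(36 − 6L) = 12.
Then 36 − 6L = 6, giving L = 5.

L* = 5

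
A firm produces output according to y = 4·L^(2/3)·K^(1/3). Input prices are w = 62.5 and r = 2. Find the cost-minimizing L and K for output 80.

Cost minimization requires the marginal rate of technical substitution to equal the input-price ratio: MP_L/MP_K = w/r.
Here MP_L/MP_K = (2/3)·(K/L)/(1/3) = 2·(K/L). Setting this equal to 62.5/2 = 31.25 gives K = 15.625L.
Substituting into y = 80: 4·L^(2/3)·(15.625L)^(1/3) = 80.
Solving, L = 8 and K = 125.

L* = 8, K* = 125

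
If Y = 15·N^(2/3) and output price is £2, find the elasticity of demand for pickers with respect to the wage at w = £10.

MP_N = (2/3)·15·N^(-1/3), so P·MP_N = w gives 20·N^(-1/3) = w.
Solving, N(w) = (20/w)^(3). This is a constant-elasticity form: N ∝ w^(−3), so ε = −3.

ε = -3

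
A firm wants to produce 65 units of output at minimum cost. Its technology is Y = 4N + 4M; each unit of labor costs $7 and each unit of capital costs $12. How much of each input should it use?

N* = 16.25, M* = 0

The inputs are perfect substitutes, so the firm uses whichever has the lower cost per unit of output.
Cost per unit of output via N is w/4 = 1.75; via M it is r/4 = 3. N is cheaper.
Producing Y = 65 with N alone: N = 16.25, M = 0.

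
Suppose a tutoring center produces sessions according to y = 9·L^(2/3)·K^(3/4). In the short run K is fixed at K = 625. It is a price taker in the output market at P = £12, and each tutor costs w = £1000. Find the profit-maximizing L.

With K = 625, MP_L = (2/3)·9·L^(-1/3)·625^(3/4) = 750·L^(-1/3).
Profit maximization for a price taker requires P·MP_L = w: 12·750·L^(-1/3) = 1000.
So L^(-1/3) = 1/9, which gives L = 729.

L* = 729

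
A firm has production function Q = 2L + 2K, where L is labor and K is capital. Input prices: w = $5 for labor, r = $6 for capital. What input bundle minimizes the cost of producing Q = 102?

The inputs are perfect substitutes, so the firm uses whichever has the lower cost per unit of output.
Cost per unit of output via L is w/2 = 2.5; via K it is r/2 = 3. L is cheaper.
Producing Q = 102 with L alone: L = 51, K = 0.

L* = 51, K* = 0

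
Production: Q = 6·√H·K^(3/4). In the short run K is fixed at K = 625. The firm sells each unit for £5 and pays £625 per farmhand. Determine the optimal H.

H* = 9

With K = 625, MP_H = (1/2)·6·H^(-1/2)·625^(3/4) = 375·H^(-1/2).
Profit maximization for a price taker requires P·MP_H = w: 5·375·H^(-1/2) = 625.
So H^(-1/2) = 1/3, which gives H = 9.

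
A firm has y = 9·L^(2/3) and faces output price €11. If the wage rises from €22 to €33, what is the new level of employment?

L* = 8

From P·MP_L = w with MP_L = 6·L^(-1/3), the labor demand is L(w) = (66/w)^(3).
At w = 22: L = 27. At w = 33: L = 8.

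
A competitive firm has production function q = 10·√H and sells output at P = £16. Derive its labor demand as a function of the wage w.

H(w) = 6400/w²

MP_H = (1/2)·10·H^(-1/2) = 5·H^(-1/2).
Setting P·MP_H = w: 80·H^(-1/2) = w.
Solving for H: H^(-1/2) = w/80, so H = (80/w)^(2).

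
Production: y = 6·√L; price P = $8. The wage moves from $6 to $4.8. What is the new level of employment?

L* = 25

From P·MP_L = w with MP_L = 3·L^(-1/2), the labor demand is L(w) = (24/w)^(2).
At w = 6: L = 16. At w = 4.8: L = 25.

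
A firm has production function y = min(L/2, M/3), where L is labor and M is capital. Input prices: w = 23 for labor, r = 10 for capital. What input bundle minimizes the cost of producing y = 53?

L* = 106, M* = 159

With a fixed-proportions technology, the cost-minimizing bundle uses no slack in either input: L/2 = M/3 = y.
So L = 2·53 = 106 and M = 3·53 = 159.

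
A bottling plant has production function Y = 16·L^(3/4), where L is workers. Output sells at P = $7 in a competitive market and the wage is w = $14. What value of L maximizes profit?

MP_L = (3/4)·16·L^(-1/4) = 12·L^(-1/4).
Profit maximization for a price taker requires P·MP_L = w: 7·12·L^(-1/4) = 14.
So L^(-1/4) = 1/6, which gives L = 1296.

L* = 1296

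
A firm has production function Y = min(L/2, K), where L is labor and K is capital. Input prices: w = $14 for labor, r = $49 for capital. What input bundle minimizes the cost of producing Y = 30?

L* = 60, K* = 30

With a fixed-proportions technology, the cost-minimizing bundle uses no slack in either input: L/2 = K = Y.
So L = 2·30 = 60 and K = 30.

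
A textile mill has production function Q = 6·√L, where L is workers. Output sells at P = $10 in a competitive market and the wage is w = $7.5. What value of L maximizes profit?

L* = 16

MP_L = (1/2)·6·L^(-1/2) = 3·L^(-1/2).
Profit maximization for a price taker requires P·MP_L = w: 10·3·L^(-1/2) = 7.5.
So L^(-1/2) = 0.25, which gives L = 16.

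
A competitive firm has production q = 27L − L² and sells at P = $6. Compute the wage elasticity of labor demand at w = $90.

ε = -1.25

From P·MP_L = w with MP_L = 27 − 2L, labor demand is L(w) = (27 − w/6)/2.
dL/dw = −1/(12) = -1/12.
At w = 90, L = 6, so ε = (dL/dw)·(w/L) = (-1/12)·(90/6) = -1.25.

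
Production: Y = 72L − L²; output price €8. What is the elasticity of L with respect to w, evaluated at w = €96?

From P·MP_L = w with MP_L = 72 − 2L, labor demand is L(w) = (72 − w/8)/2.
dL/dw = −1/(16) = -0.0625.
At w = 96, L = 30, so ε = (dL/dw)·(w/L) = (-0.0625)·(96/30) = -0.2.

ε = -0.2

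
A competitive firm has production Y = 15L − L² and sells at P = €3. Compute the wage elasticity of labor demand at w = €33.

From P·MP_L = w with MP_L = 15 − 2L, labor demand is L(w) = (15 − w/3)/2.
dL/dw = −1/(6) = -1/6.
At w = 33, L = 2, so ε = (dL/dw)·(w/L) = (-1/6)·(33/2) = -2.75.

ε = -2.75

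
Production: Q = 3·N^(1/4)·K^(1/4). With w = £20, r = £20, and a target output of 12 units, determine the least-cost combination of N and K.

Cost minimization requires the marginal rate of technical substitution to equal the input-price ratio: MP_N/MP_K = w/r.
Here MP_N/MP_K = (1/4)·(K/N)/(1/4) = (K/N). Setting this equal to 20/20 = 1 gives K = N.
Substituting into Q = 12: 3·N^(1/4)·(N)^(1/4) = 12.
Solving, N = 16 and K = 16.

N* = 16, K* = 16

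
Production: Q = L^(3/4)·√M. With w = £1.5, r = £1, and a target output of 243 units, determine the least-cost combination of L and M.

L* = 81, M* = 81

Cost minimization requires the marginal rate of technical substitution to equal the input-price ratio: MP_L/MP_M = w/r.
Here MP_L/MP_M = (3/4)·(M/L)/(1/2) = 1.5·(M/L). Setting this equal to 1.5/1 = 1.5 gives M = L.
Substituting into Q = 243: L^(3/4)·(L)^(1/2) = 243.
Solving, L = 81 and M = 81.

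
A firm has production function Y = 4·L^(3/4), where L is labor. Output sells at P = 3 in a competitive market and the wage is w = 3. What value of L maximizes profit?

L* = 81

MP_L = (3/4)·4·L^(-1/4) = 3·L^(-1/4).
Profit maximization for a price taker requires P·MP_L = w: 3·3·L^(-1/4) = 3.
So L^(-1/4) = 1/3, which gives L = 81.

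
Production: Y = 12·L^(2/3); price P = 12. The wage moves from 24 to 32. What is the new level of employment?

L* = 27

From P·MP_L = w with MP_L = 8·L^(-1/3), the labor demand is L(w) = (96/w)^(3).
At w = 24: L = 64. At w = 32: L = 27.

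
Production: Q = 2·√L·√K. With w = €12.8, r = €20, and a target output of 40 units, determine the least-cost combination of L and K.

L* = 25, K* = 16

Cost minimization requires the marginal rate of technical substitution to equal the input-price ratio: MP_L/MP_K = w/r.
Here MP_L/MP_K = (1/2)·(K/L)/(1/2) = (K/L). Setting this equal to 12.8/20 = 0.64 gives K = 0.64L.
Substituting into Q = 40: 2·L^(1/2)·(0.64L)^(1/2) = 40.
Solving, L = 25 and K = 16.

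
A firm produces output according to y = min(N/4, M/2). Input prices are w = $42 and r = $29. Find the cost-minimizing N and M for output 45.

N* = 180, M* = 90

With a fixed-proportions technology, the cost-minimizing bundle uses no slack in either input: N/4 = M/2 = y.
So N = 4·45 = 180 and M = 2·45 = 90.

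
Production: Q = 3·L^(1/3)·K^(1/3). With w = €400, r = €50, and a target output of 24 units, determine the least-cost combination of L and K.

L* = 8, K* = 64

Cost minimization requires the marginal rate of technical substitution to equal the input-price ratio: MP_L/MP_K = w/r.
Here MP_L/MP_K = (1/3)·(K/L)/(1/3) = (K/L). Setting this equal to 400/50 = 8 gives K = 8L.
Substituting into Q = 24: 3·L^(1/3)·(8L)^(1/3) = 24.
Solving, L = 8 and K = 64.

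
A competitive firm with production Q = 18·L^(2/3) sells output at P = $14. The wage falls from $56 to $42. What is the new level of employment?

From P·MP_L = w with MP_L = 12·L^(-1/3), the labor demand is L(w) = (168/w)^(3).
At w = 56: L = 27. At w = 42: L = 64.

L* = 64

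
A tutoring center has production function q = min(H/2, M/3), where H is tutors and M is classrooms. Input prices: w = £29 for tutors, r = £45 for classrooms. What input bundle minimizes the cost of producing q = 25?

H* = 50, M* = 75

With a fixed-proportions technology, the cost-minimizing bundle uses no slack in either input: H/2 = M/3 = q.
So H = 2·25 = 50 and M = 3·25 = 75.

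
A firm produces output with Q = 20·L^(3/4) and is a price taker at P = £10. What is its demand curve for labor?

MP_L = (3/4)·20·L^(-1/4) = 15·L^(-1/4).
Setting P·MP_L = w: 150·L^(-1/4) = w.
Solving for L: L^(-1/4) = w/150, so L = (150/w)^(4).

L(w) = (150/w)^(4)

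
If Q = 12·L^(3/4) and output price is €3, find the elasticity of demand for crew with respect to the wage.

MP_L = (3/4)·12·L^(-1/4), so P·MP_L = w gives 27·L^(-1/4) = w.
Solving, L(w) = (27/w)^(4). This is a constant-elasticity form: L ∝ w^(−4), so ε = −4.

ε = -4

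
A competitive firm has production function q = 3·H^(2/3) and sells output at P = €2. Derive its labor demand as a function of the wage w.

H(w) = 64/w³

MP_H = (2/3)·3·H^(-1/3) = 2·H^(-1/3).
Setting P·MP_H = w: 4·H^(-1/3) = w.
Solving for H: H^(-1/3) = w/4, so H = (4/w)^(3).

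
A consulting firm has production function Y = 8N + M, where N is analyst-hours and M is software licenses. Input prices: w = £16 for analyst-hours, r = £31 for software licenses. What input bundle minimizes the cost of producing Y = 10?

N* = 1.25, M* = 0

The inputs are perfect substitutes, so the firm uses whichever has the lower cost per unit of output.
Cost per unit of output via N is 2; via M it is 31. N is cheaper.
Producing Y = 10 with N alone: N = 1.25, M = 0.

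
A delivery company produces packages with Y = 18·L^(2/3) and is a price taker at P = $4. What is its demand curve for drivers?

L(w) = 110592/w³

MP_L = (2/3)·18·L^(-1/3) = 12·L^(-1/3).
Setting P·MP_L = w: 48·L^(-1/3) = w.
Solving for L: L^(-1/3) = w/48, so L = (48/w)^(3).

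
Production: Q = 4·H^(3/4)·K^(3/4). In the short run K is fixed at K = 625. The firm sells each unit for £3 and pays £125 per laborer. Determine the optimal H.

H* = 6561

With K = 625, MP_H = (3/4)·4·H^(-1/4)·625^(3/4) = 375·H^(-1/4).
Profit maximization for a price taker requires P·MP_H = w: 3·375·H^(-1/4) = 125.
So H^(-1/4) = 1/9, which gives H = 6561.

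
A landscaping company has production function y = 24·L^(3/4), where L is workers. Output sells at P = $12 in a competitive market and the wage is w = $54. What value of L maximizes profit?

MP_L = (3/4)·24·L^(-1/4) = 18·L^(-1/4).
Profit maximization for a price taker requires P·MP_L = w: 12·18·L^(-1/4) = 54.
So L^(-1/4) = 0.25, which gives L = 256.

L* = 256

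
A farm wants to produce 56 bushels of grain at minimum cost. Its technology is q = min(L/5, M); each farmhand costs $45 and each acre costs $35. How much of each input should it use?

L* = 280, M* = 56

With a fixed-proportions technology, the cost-minimizing bundle uses no slack in either input: L/5 = M = q.
So L = 5·56 = 280 and M = 56.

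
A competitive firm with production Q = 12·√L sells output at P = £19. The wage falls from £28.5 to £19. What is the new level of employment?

From P·MP_L = w with MP_L = 6·L^(-1/2), the labor demand is L(w) = (114/w)^(2).
At w = 28.5: L = 16. At w = 19: L = 36.

L* = 36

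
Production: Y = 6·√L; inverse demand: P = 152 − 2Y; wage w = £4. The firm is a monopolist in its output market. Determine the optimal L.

L* = 36

Marginal revenue from the inverse demand is MR = 152 − 4Y.
The marginal product is MP_L = 3·L^(-1/2).
A monopolist hires until marginal revenue product equals the wage: MR·MP_L = w.
At L, Y = 6·√L. Substituting and solving: (152 − 24·√L)·3·L^(-1/2) = 4 gives L = 36.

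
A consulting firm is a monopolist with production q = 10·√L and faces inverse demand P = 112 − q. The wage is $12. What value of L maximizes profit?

Marginal revenue from the inverse demand is MR = 112 − 2q.
The marginal product is MP_L = 5·L^(-1/2).
A monopolist hires until marginal revenue product equals the wage: MR·MP_L = w.
At L, q = 10·√L. Substituting and solving: (112 − 20·√L)·5·L^(-1/2) = 12 gives L = 25.

L* = 25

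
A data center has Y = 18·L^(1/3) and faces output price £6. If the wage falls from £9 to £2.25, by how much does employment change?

ΔL = 56

From P·MP_L = w with MP_L = 6·L^(-2/3), the labor demand is L(w) = (36/w)^(3/2).
At w = 9: L = 8. At w = 2.25: L = 64.
ΔL = 64 − 8 = 56.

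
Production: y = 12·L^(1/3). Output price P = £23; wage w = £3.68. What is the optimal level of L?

L* = 125

MP_L = (1/3)·12·L^(-2/3) = 4·L^(-2/3).
Profit maximization for a price taker requires P·MP_L = w: 23·4·L^(-2/3) = 3.68.
So L^(-2/3) = 0.04, which gives L = 125.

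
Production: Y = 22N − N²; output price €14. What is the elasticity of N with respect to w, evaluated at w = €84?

ε = -0.375

From P·MP_N = w with MP_N = 22 − 2N, labor demand is N(w) = (22 − w/14)/2.
dN/dw = −1/(28) = -1/28.
At w = 84, N = 8, so ε = (dN/dw)·(w/N) = (-1/28)·(84/8) = -0.375.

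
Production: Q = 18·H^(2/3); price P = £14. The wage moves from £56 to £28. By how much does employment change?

ΔH = 189

From P·MP_H = w with MP_H = 12·H^(-1/3), the labor demand is H(w) = (168/w)^(3).
At w = 56: H = 27. At w = 28: H = 216.
ΔH = 216 − 27 = 189.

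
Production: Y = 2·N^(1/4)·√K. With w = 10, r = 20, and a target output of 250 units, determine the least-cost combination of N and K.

N* = 625, K* = 625

Cost minimization requires the marginal rate of technical substitution to equal the input-price ratio: MP_N/MP_K = w/r.
Here MP_N/MP_K = (1/4)·(K/N)/(1/2) = 0.5·(K/N). Setting this equal to 10/20 = 0.5 gives K = N.
Substituting into Y = 250: 2·N^(1/4)·(N)^(1/2) = 250.
Solving, N = 625 and K = 625.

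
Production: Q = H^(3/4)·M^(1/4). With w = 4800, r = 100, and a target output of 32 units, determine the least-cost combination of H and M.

Cost minimization requires the marginal rate of technical substitution to equal the input-price ratio: MP_H/MP_M = w/r.
Here MP_H/MP_M = (3/4)·(M/H)/(1/4) = 3·(M/H). Setting this equal to 4800/100 = 48 gives M = 16H.
Substituting into Q = 32: H^(3/4)·(16H)^(1/4) = 32.
Solving, H = 16 and M = 256.

H* = 16, M* = 256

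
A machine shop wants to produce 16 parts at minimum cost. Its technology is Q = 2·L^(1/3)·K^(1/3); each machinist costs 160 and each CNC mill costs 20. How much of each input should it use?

Cost minimization requires the marginal rate of technical substitution to equal the input-price ratio: MP_L/MP_K = w/r.
Here MP_L/MP_K = (1/3)·(K/L)/(1/3) = (K/L). Setting this equal to 160/20 = 8 gives K = 8L.
Substituting into Q = 16: 2·L^(1/3)·(8L)^(1/3) = 16.
Solving, L = 8 and K = 64.

L* = 8, K* = 64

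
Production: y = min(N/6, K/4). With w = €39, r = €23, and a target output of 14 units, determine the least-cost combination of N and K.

With a fixed-proportions technology, the cost-minimizing bundle uses no slack in either input: N/6 = K/4 = y.
So N = 6·14 = 84 and K = 4·14 = 56.

N* = 84, K* = 56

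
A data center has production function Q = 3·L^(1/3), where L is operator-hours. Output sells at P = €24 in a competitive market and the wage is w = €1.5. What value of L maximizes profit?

MP_L = (1/3)·3·L^(-2/3) = L^(-2/3).
Profit maximization for a price taker requires P·MP_L = w: 24·L^(-2/3) = 1.5.
So L^(-2/3) = 0.0625, which gives L = 64.

L* = 64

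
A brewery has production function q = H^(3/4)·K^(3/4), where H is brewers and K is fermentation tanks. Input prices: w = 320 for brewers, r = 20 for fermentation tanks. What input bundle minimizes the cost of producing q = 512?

Cost minimization requires the marginal rate of technical substitution to equal the input-price ratio: MP_H/MP_K = w/r.
Here MP_H/MP_K = (3/4)·(K/H)/(3/4) = (K/H). Setting this equal to 320/20 = 16 gives K = 16H.
Substituting into q = 512: H^(3/4)·(16H)^(3/4) = 512.
Solving, H = 16 and K = 256.

H* = 16, K* = 256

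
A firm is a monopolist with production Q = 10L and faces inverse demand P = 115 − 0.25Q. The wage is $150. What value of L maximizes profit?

Marginal revenue from the inverse demand is MR = 115 − 0.5Q.
The marginal product is MP_L = 10.
A monopolist hires until marginal revenue product equals the wage: MR·MP_L = w.
(115 − 5L)·10 = 150, so L = 20.

L* = 20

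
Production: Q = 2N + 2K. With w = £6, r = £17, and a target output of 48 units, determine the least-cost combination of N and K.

The inputs are perfect substitutes, so the firm uses whichever has the lower cost per unit of output.
Cost per unit of output via N is w/2 = 3; via K it is r/2 = 8.5. N is cheaper.
Producing Q = 48 with N alone: N = 24, K = 0.

N* = 24, K* = 0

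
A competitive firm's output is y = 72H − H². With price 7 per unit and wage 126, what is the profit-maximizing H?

The marginal product of H is MP_H = 72 − 2H.
A price-taking firm hires until the value of the marginal product equals the wage: P·MP_H = w, so 7·(72 − 2H) = 126.
Then 72 − 2H = 18, giving H = 27.

H* = 27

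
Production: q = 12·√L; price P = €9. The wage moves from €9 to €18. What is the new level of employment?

L* = 9

From P·MP_L = w with MP_L = 6·L^(-1/2), the labor demand is L(w) = (54/w)^(2).
At w = 9: L = 36. At w = 18: L = 9.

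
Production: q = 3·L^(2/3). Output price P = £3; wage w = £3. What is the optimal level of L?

MP_L = (2/3)·3·L^(-1/3) = 2·L^(-1/3).
Profit maximization for a price taker requires P·MP_L = w: 3·2·L^(-1/3) = 3.
So L^(-1/3) = 0.5, which gives L = 8.

L* = 8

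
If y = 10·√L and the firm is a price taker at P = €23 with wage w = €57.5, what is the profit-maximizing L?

MP_L = (1/2)·10·L^(-1/2) = 5·L^(-1/2).
Profit maximization for a price taker requires P·MP_L = w: 23·5·L^(-1/2) = 57.5.
So L^(-1/2) = 0.5, which gives L = 4.

L* = 4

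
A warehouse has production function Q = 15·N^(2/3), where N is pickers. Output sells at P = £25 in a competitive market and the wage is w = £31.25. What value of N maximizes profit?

MP_N = (2/3)·15·N^(-1/3) = 10·N^(-1/3).
Profit maximization for a price taker requires P·MP_N = w: 25·10·N^(-1/3) = 31.25.
So N^(-1/3) = 0.125, which gives N = 512.

N* = 512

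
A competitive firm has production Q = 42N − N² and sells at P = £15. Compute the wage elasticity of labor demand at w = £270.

ε = -0.75

From P·MP_N = w with MP_N = 42 − 2N, labor demand is N(w) = (42 − w/15)/2.
dN/dw = −1/(30) = -1/30.
At w = 270, N = 12, so ε = (dN/dw)·(w/N) = (-1/30)·(270/12) = -0.75.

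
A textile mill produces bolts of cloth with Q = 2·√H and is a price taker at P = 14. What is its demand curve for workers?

H(w) = 196/w²

MP_H = (1/2)·2·H^(-1/2) = H^(-1/2).
Setting P·MP_H = w: 14·H^(-1/2) = w.
Solving for H: H^(-1/2) = w/14, so H = (14/w)^(2).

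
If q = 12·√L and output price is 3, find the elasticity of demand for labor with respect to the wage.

MP_L = (1/2)·12·L^(-1/2), so P·MP_L = w gives 18·L^(-1/2) = w.
Solving, L(w) = (18/w)^(2). This is a constant-elasticity form: L ∝ w^(−2), so ε = −2.

ε = -2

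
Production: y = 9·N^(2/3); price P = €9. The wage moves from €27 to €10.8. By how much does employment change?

From P·MP_N = w with MP_N = 6·N^(-1/3), the labor demand is N(w) = (54/w)^(3).
At w = 27: N = 8. At w = 10.8: N = 125.
ΔN = 125 − 8 = 117.

ΔN = 117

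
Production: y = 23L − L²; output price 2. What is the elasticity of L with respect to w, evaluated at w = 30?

ε = -1.875

From P·MP_L = w with MP_L = 23 − 2L, labor demand is L(w) = (23 − w/2)/2.
dL/dw = −1/(4) = -0.25.
At w = 30, L = 4, so ε = (dL/dw)·(w/L) = (-0.25)·(30/4) = -1.875.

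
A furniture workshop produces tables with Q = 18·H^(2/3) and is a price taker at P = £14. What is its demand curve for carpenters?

H(w) = 4741632/w³

MP_H = (2/3)·18·H^(-1/3) = 12·H^(-1/3).
Setting P·MP_H = w: 168·H^(-1/3) = w.
Solving for H: H^(-1/3) = w/168, so H = (168/w)^(3).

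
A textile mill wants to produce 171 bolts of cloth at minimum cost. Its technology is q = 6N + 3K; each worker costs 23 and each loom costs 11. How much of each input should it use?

N* = 0, K* = 57

The inputs are perfect substitutes, so the firm uses whichever has the lower cost per unit of output.
Cost per unit of output via N is w/6 = 23/6; via K it is r/3 = 11/3. K is cheaper.
Producing q = 171 with K alone: N = 0, K = 57.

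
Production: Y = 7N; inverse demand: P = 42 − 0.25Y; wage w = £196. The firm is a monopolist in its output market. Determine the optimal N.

N* = 4

Marginal revenue from the inverse demand is MR = 42 − 0.5Y.
The marginal product is MP_N = 7.
A monopolist hires until marginal revenue product equals the wage: MR·MP_N = w.
(42 − 3.5N)·7 = 196, so N = 4.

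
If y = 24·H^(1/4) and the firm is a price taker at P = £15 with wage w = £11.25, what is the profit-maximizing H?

MP_H = (1/4)·24·H^(-3/4) = 6·H^(-3/4).
Profit maximization for a price taker requires P·MP_H = w: 15·6·H^(-3/4) = 11.25.
So H^(-3/4) = 0.125, which gives H = 16.

H* = 16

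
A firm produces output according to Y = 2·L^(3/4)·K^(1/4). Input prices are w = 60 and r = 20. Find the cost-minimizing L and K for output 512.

Cost minimization requires the marginal rate of technical substitution to equal the input-price ratio: MP_L/MP_K = w/r.
Here MP_L/MP_K = (3/4)·(K/L)/(1/4) = 3·(K/L). Setting this equal to 60/20 = 3 gives K = L.
Substituting into Y = 512: 2·L^(3/4)·(L)^(1/4) = 512.
Solving, L = 256 and K = 256.

L* = 256, K* = 256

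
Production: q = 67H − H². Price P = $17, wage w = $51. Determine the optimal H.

The marginal product of H is MP_H = 67 − 2H.
A price-taking firm hires until the value of the marginal product equals the wage: P·MP_H = w, so 17·(67 − 2H) = 51.
Then 67 − 2H = 3, giving H = 32.

H* = 32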